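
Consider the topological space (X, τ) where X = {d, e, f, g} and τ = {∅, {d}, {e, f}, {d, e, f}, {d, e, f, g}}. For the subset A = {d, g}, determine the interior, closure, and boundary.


int(A) = {d}, cl(A) = {d, g}, ∂A = {g}.

Closed sets in (X, τ) are complements of opens:
  closed(X, τ) = {∅, {g}, {d, g}, {e, f, g}, {d, e, f, g}}.
int(A) = ⋃ {U ∈ τ : U ⊆ A}. Opens contained in A: ∅, {d}.
Taking the union of these: int(A) = {d}.
cl(A) = ⋂ {C closed : A ⊆ C}. Closed sets containing A: {d, g}, {d, e, f, g}.
Intersecting these: cl(A) = {d, g}.
∂A = cl(A) ∖ int(A) = {d, g} ∖ {d} = {g}.


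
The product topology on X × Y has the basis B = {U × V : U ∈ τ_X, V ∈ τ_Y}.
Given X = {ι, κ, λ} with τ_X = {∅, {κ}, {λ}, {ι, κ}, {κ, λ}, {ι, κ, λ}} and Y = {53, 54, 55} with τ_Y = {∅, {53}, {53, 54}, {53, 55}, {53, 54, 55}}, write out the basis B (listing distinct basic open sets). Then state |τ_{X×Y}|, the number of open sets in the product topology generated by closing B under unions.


Basis B = {∅ × ∅, {κ} × {53}, {λ} × {53}, {ι, κ} × {53}, {κ} × {53, 54}, {κ} × {53, 55}, {κ, λ} × {53}, {λ} × {53, 54}, {λ} × {53, 55}, {ι, κ, λ} × {53}, {κ} × {53, 54, 55}, {λ} × {53, 54, 55}, {ι, κ} × {53, 54}, {ι, κ} × {53, 55}, {κ, λ} × {53, 54}, {κ, λ} × {53, 55}, {ι, κ} × {53, 54, 55}, {ι, κ, λ} × {53, 54}, {ι, κ, λ} × {53, 55}, {κ, λ} × {53, 54, 55}, {ι, κ, λ} × {53, 54, 55}}; |τ_{X×Y}| = 70.

Enumerate products U × V with U ∈ τ_X, V ∈ τ_Y (deduplicated):
  ∅ × ∅ = {} (∅)
  {κ} × {53} = {(κ,53)}
  {λ} × {53} = {(λ,53)}
  {ι, κ} × {53} = {(ι,53), (κ,53)}
  {κ} × {53, 54} = {(κ,53), (κ,54)}
  {κ} × {53, 55} = {(κ,53), (κ,55)}
  {κ, λ} × {53} = {(κ,53), (λ,53)}
  {λ} × {53, 54} = {(λ,53), (λ,54)}
  {λ} × {53, 55} = {(λ,53), (λ,55)}
  {ι, κ, λ} × {53} = {(ι,53), (κ,53), (λ,53)}
  {κ} × {53, 54, 55} = {(κ,53), (κ,54), (κ,55)}
  {λ} × {53, 54, 55} = {(λ,53), (λ,54), (λ,55)}
  {ι, κ} × {53, 54} = {(ι,53), (ι,54), (κ,53), (κ,54)}
  {ι, κ} × {53, 55} = {(ι,53), (ι,55), (κ,53), (κ,55)}
  {κ, λ} × {53, 54} = {(κ,53), (κ,54), (λ,53), (λ,54)}
  {κ, λ} × {53, 55} = {(κ,53), (κ,55), (λ,53), (λ,55)}
  {ι, κ} × {53, 54, 55} = {(ι,53), (ι,54), (ι,55), (κ,53), (κ,54), (κ,55)}
  {ι, κ, λ} × {53, 54} = {(ι,53), (ι,54), (κ,53), (κ,54), (λ,53), (λ,54)}
  {ι, κ, λ} × {53, 55} = {(ι,53), (ι,55), (κ,53), (κ,55), (λ,53), (λ,55)}
  {κ, λ} × {53, 54, 55} = {(κ,53), (κ,54), (κ,55), (λ,53), (λ,54), (λ,55)}
  {ι, κ, λ} × {53, 54, 55} = {(ι,53), (ι,54), (ι,55), (κ,53), (κ,54), (κ,55), (λ,53), (λ,54), (λ,55)}
These 21 distinct sets form the basis B.
Close under arbitrary unions to get τ_{X×Y}; counting gives |τ_{X×Y}| = 70.


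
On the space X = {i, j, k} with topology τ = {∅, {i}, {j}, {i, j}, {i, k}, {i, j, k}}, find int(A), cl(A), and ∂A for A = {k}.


int(A) = ∅, cl(A) = {k}, ∂A = {k}.

Closed sets in (X, τ) are complements of opens:
  closed(X, τ) = {∅, {j}, {k}, {i, k}, {j, k}, {i, j, k}}.
int(A) = ⋃ {U ∈ τ : U ⊆ A}. Opens contained in A: ∅.
Taking the union of these: int(A) = ∅.
cl(A) = ⋂ {C closed : A ⊆ C}. Closed sets containing A: {k}, {i, k}, {j, k}, {i, j, k}.
Intersecting these: cl(A) = {k}.
∂A = cl(A) ∖ int(A) = {k} ∖ ∅ = {k}.


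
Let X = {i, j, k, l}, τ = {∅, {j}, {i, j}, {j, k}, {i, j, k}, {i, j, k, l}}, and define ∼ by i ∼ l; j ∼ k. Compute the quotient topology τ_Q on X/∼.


X/∼ = {[i=l], [j=k]}; |τ_Q| = 3.

Equivalence classes: [i=l], [j=k].
Quotient map π: X → X/∼ sends i ↦ [i=l], j ↦ [j=k], k ↦ [j=k], l ↦ [i=l].
For each subset V ⊆ X/∼, compute π^{-1}(V) ⊆ X and check whether π^{-1}(V) ∈ τ. V is open in τ_Q iff π^{-1}(V) ∈ τ.
  V = {}: π^{-1}(V) = ∅ ∈ τ ✓.
  V = {[i=l]}: π^{-1}(V) = {i, l} ∉ τ ✗.
  V = {[j=k]}: π^{-1}(V) = {j, k} ∈ τ ✓.
  V = {[i=l], [j=k]}: π^{-1}(V) = {i, j, k, l} ∈ τ ✓.
Open sets in the quotient: τ_Q = {{}, {[j=k]}, {[i=l], [j=k]}} (3 elements).


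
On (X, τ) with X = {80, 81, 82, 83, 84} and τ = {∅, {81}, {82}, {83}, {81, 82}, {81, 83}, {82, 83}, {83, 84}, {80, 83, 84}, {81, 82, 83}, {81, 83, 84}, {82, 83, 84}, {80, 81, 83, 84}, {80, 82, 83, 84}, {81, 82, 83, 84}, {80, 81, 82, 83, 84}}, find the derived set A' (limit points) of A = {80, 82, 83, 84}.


A' = {80, 84}

For each x ∈ X, list the open sets U ∈ τ with x ∈ U, then check whether U ∩ (A ∖ {x}) ≠ ∅ for every such U.
  x = 80: opens ∋ x are {80, 83, 84}, {80, 81, 83, 84}, {80, 82, 83, 84}, {80, 81, 82, 83, 84}; each meets A ∖ {80}, so x IS a limit point.
  x = 81: open {81} ∋ x has {81} ∩ (A ∖ {81}) = ∅, so x is NOT a limit point.
  x = 82: open {82} ∋ x has {82} ∩ (A ∖ {82}) = ∅, so x is NOT a limit point.
  x = 83: open {83} ∋ x has {83} ∩ (A ∖ {83}) = ∅, so x is NOT a limit point.
  x = 84: opens ∋ x are {83, 84}, {80, 83, 84}, {81, 83, 84}, {82, 83, 84}, {80, 81, 83, 84}, {80, 82, 83, 84}, {81, 82, 83, 84}, {80, 81, 82, 83, 84}; each meets A ∖ {84}, so x IS a limit point.
Collecting: A' = {80, 84}.


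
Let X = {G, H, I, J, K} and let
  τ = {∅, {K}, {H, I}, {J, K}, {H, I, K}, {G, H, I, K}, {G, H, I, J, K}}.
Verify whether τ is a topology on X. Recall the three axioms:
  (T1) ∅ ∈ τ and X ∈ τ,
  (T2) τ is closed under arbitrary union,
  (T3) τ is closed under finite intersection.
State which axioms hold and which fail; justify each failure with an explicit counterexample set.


τ is NOT a topology on X.

Axiom (T1): ∅ ∈ τ? Yes; X ∈ τ? Yes.
Axiom (T2/T3): check pairwise unions and intersections of members of τ.
Counterexample for (T2): {H, I} ∪ {J, K} = {H, I, J, K} ∉ τ. Therefore τ is NOT a topology.


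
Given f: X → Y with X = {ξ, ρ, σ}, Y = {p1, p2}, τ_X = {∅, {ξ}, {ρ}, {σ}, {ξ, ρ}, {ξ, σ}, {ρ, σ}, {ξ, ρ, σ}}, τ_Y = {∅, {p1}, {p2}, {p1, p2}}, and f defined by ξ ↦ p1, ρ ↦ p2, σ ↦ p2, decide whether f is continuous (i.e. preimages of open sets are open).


f IS continuous.

Compute f^{-1}(U) for each U ∈ τ_Y:
  U = ∅: f^{-1}(U) = ∅ ∈ τ_X ✓.
  U = {p1}: f^{-1}(U) = {ξ} ∈ τ_X ✓.
  U = {p2}: f^{-1}(U) = {ρ, σ} ∈ τ_X ✓.
  U = {p1, p2}: f^{-1}(U) = {ξ, ρ, σ} ∈ τ_X ✓.
Every preimage lies in τ_X, so f IS continuous.


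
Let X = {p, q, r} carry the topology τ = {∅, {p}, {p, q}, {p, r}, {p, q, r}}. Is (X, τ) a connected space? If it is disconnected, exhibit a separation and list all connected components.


(X, τ) is connected.

Find clopen sets (U ∈ τ with X ∖ U ∈ τ):
  U = ∅, X ∖ U = {p, q, r} — both open, so U is clopen.
  U = {p, q, r}, X ∖ U = ∅ — both open, so U is clopen.
Only trivial clopens (∅ and X) exist, so (X, τ) is connected.
Compute connected components by grouping points that agree on all clopens:
  component: {p, q, r}


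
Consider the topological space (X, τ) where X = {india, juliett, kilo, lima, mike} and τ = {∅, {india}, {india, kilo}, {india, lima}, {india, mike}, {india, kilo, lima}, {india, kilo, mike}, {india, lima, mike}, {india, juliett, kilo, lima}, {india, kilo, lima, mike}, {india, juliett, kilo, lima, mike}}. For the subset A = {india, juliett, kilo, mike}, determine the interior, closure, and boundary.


int(A) = {india, kilo, mike}, cl(A) = {india, juliett, kilo, lima, mike}, ∂A = {juliett, lima}.

Closed sets in (X, τ) are complements of opens:
  closed(X, τ) = {∅, {juliett}, {mike}, {juliett, kilo}, {juliett, lima}, {juliett, mike}, {juliett, kilo, lima}, {juliett, kilo, mike}, {juliett, lima, mike}, {juliett, kilo, lima, mike}, {india, juliett, kilo, lima, mike}}.
int(A) = ⋃ {U ∈ τ : U ⊆ A}. Opens contained in A: ∅, {india}, {india, kilo}, {india, mike}, {india, kilo, mike}.
Taking the union of these: int(A) = {india, kilo, mike}.
cl(A) = ⋂ {C closed : A ⊆ C}. Closed sets containing A: {india, juliett, kilo, lima, mike}.
Intersecting these: cl(A) = {india, juliett, kilo, lima, mike}.
∂A = cl(A) ∖ int(A) = {india, juliett, kilo, lima, mike} ∖ {india, kilo, mike} = {juliett, lima}.


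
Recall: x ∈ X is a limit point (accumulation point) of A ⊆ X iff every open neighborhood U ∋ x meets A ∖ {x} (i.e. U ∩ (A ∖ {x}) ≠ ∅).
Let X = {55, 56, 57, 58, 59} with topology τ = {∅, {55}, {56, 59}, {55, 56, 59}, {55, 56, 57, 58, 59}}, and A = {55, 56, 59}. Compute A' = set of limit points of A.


A' = {56, 57, 58, 59}

For each x ∈ X, list the open sets U ∈ τ with x ∈ U, then check whether U ∩ (A ∖ {x}) ≠ ∅ for every such U.
  x = 55: open {55} ∋ x has {55} ∩ (A ∖ {55}) = ∅, so x is NOT a limit point.
  x = 56: opens ∋ x are {56, 59}, {55, 56, 59}, {55, 56, 57, 58, 59}; each meets A ∖ {56}, so x IS a limit point.
  x = 57: opens ∋ x are {55, 56, 57, 58, 59}; each meets A ∖ {57}, so x IS a limit point.
  x = 58: opens ∋ x are {55, 56, 57, 58, 59}; each meets A ∖ {58}, so x IS a limit point.
  x = 59: opens ∋ x are {56, 59}, {55, 56, 59}, {55, 56, 57, 58, 59}; each meets A ∖ {59}, so x IS a limit point.
Collecting: A' = {56, 57, 58, 59}.


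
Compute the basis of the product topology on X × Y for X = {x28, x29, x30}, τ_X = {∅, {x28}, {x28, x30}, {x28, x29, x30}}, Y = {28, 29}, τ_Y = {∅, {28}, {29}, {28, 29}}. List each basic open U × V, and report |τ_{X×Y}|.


Basis B = {∅ × ∅, {x28} × {28}, {x28} × {29}, {x28} × {28, 29}, {x28, x30} × {28}, {x28, x30} × {29}, {x28, x29, x30} × {28}, {x28, x29, x30} × {29}, {x28, x30} × {28, 29}, {x28, x29, x30} × {28, 29}}; |τ_{X×Y}| = 16.

Enumerate products U × V with U ∈ τ_X, V ∈ τ_Y (deduplicated):
  ∅ × ∅ = {} (∅)
  {x28} × {28} = {(x28,28)}
  {x28} × {29} = {(x28,29)}
  {x28} × {28, 29} = {(x28,28), (x28,29)}
  {x28, x30} × {28} = {(x28,28), (x30,28)}
  {x28, x30} × {29} = {(x28,29), (x30,29)}
  {x28, x29, x30} × {28} = {(x28,28), (x29,28), (x30,28)}
  {x28, x29, x30} × {29} = {(x28,29), (x29,29), (x30,29)}
  {x28, x30} × {28, 29} = {(x28,28), (x28,29), (x30,28), (x30,29)}
  {x28, x29, x30} × {28, 29} = {(x28,28), (x28,29), (x29,28), (x29,29), (x30,28), (x30,29)}
These 10 distinct sets form the basis B.
Close under arbitrary unions to get τ_{X×Y}; counting gives |τ_{X×Y}| = 16.


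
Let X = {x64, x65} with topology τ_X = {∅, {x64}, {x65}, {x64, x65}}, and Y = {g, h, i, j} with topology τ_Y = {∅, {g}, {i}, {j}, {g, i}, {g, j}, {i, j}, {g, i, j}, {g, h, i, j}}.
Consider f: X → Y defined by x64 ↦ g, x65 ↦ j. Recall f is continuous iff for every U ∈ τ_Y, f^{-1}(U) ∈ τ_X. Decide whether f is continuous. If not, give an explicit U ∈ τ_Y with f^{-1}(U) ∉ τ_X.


f IS continuous.

Compute f^{-1}(U) for each U ∈ τ_Y:
  U = ∅: f^{-1}(U) = ∅ ∈ τ_X ✓.
  U = {g}: f^{-1}(U) = {x64} ∈ τ_X ✓.
  U = {i}: f^{-1}(U) = ∅ ∈ τ_X ✓.
  U = {j}: f^{-1}(U) = {x65} ∈ τ_X ✓.
  U = {g, i}: f^{-1}(U) = {x64} ∈ τ_X ✓.
  U = {g, j}: f^{-1}(U) = {x64, x65} ∈ τ_X ✓.
  U = {i, j}: f^{-1}(U) = {x65} ∈ τ_X ✓.
  U = {g, i, j}: f^{-1}(U) = {x64, x65} ∈ τ_X ✓.
  U = {g, h, i, j}: f^{-1}(U) = {x64, x65} ∈ τ_X ✓.
Every preimage lies in τ_X, so f IS continuous.


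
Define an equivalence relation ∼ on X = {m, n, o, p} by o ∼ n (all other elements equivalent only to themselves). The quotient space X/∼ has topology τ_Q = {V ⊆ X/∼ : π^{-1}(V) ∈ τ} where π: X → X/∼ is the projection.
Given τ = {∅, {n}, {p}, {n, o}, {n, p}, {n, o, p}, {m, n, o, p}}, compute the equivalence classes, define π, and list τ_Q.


X/∼ = {[m], [n=o], [p]}; |τ_Q| = 5.

Equivalence classes: [m], [n=o], [p].
Quotient map π: X → X/∼ sends m ↦ [m], n ↦ [n=o], o ↦ [n=o], p ↦ [p].
For each subset V ⊆ X/∼, compute π^{-1}(V) ⊆ X and check whether π^{-1}(V) ∈ τ. V is open in τ_Q iff π^{-1}(V) ∈ τ.
  V = {}: π^{-1}(V) = ∅ ∈ τ ✓.
  V = {[m]}: π^{-1}(V) = {m} ∉ τ ✗.
  V = {[n=o]}: π^{-1}(V) = {n, o} ∈ τ ✓.
  V = {[m], [n=o]}: π^{-1}(V) = {m, n, o} ∉ τ ✗.
  V = {[p]}: π^{-1}(V) = {p} ∈ τ ✓.
  V = {[m], [p]}: π^{-1}(V) = {m, p} ∉ τ ✗.
  V = {[n=o], [p]}: π^{-1}(V) = {n, o, p} ∈ τ ✓.
  V = {[m], [n=o], [p]}: π^{-1}(V) = {m, n, o, p} ∈ τ ✓.
Open sets in the quotient: τ_Q = {{}, {[n=o]}, {[p]}, {[n=o], [p]}, {[m], [n=o], [p]}} (5 elements).


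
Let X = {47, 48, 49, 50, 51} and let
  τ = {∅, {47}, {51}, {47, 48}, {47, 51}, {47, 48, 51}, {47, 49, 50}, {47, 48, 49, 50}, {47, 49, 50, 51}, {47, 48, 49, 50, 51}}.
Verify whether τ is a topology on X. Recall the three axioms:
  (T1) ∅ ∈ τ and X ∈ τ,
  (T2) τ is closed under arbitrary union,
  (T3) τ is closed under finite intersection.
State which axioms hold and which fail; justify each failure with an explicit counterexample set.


τ IS a topology on X.

Axiom (T1): ∅ ∈ τ? Yes; X ∈ τ? Yes.
Axiom (T2/T3): check pairwise unions and intersections of members of τ.
All pairwise intersections and unions checked — each lies in τ. Therefore τ satisfies (T1), (T2), (T3): it IS a topology on X.


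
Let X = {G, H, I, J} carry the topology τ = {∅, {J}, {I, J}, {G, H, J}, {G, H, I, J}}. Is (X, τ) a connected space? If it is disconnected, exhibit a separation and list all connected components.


(X, τ) is connected.

Find clopen sets (U ∈ τ with X ∖ U ∈ τ):
  U = ∅, X ∖ U = {G, H, I, J} — both open, so U is clopen.
  U = {G, H, I, J}, X ∖ U = ∅ — both open, so U is clopen.
Only trivial clopens (∅ and X) exist, so (X, τ) is connected.
Compute connected components by grouping points that agree on all clopens:
  component: {G, H, I, J}


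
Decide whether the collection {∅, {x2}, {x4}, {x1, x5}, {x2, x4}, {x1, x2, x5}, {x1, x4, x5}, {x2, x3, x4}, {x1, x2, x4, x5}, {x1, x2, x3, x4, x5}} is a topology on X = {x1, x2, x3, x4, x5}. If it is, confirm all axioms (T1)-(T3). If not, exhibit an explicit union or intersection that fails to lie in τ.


τ IS a topology on X.

Axiom (T1): ∅ ∈ τ? Yes; X ∈ τ? Yes.
Axiom (T2/T3): check pairwise unions and intersections of members of τ.
All pairwise intersections and unions checked — each lies in τ. Therefore τ satisfies (T1), (T2), (T3): it IS a topology on X.


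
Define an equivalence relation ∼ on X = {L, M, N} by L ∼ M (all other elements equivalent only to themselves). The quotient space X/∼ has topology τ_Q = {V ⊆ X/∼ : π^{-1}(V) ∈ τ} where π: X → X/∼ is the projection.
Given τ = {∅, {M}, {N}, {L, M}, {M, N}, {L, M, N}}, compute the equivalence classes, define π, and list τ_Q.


X/∼ = {[L=M], [N]}; |τ_Q| = 4.

Equivalence classes: [L=M], [N].
Quotient map π: X → X/∼ sends L ↦ [L=M], M ↦ [L=M], N ↦ [N].
For each subset V ⊆ X/∼, compute π^{-1}(V) ⊆ X and check whether π^{-1}(V) ∈ τ. V is open in τ_Q iff π^{-1}(V) ∈ τ.
  V = {}: π^{-1}(V) = ∅ ∈ τ ✓.
  V = {[L=M]}: π^{-1}(V) = {L, M} ∈ τ ✓.
  V = {[N]}: π^{-1}(V) = {N} ∈ τ ✓.
  V = {[L=M], [N]}: π^{-1}(V) = {L, M, N} ∈ τ ✓.
Open sets in the quotient: τ_Q = {{}, {[L=M]}, {[N]}, {[L=M], [N]}} (4 elements).


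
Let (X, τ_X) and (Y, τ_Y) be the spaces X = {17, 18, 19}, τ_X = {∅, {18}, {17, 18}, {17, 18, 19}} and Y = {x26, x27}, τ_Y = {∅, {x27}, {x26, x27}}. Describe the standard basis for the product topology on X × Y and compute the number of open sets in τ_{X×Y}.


Basis B = {∅ × ∅, {18} × {x27}, {17, 18} × {x27}, {18} × {x26, x27}, {17, 18, 19} × {x27}, {17, 18} × {x26, x27}, {17, 18, 19} × {x26, x27}}; |τ_{X×Y}| = 10.

Enumerate products U × V with U ∈ τ_X, V ∈ τ_Y (deduplicated):
  ∅ × ∅ = {} (∅)
  {18} × {x27} = {(18,x27)}
  {17, 18} × {x27} = {(17,x27), (18,x27)}
  {18} × {x26, x27} = {(18,x26), (18,x27)}
  {17, 18, 19} × {x27} = {(17,x27), (18,x27), (19,x27)}
  {17, 18} × {x26, x27} = {(17,x26), (17,x27), (18,x26), (18,x27)}
  {17, 18, 19} × {x26, x27} = {(17,x26), (17,x27), (18,x26), (18,x27), (19,x26), (19,x27)}
These 7 distinct sets form the basis B.
Close under arbitrary unions to get τ_{X×Y}; counting gives |τ_{X×Y}| = 10.


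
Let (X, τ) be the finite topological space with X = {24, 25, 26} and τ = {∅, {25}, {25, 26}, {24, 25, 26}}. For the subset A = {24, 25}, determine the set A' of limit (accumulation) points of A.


A' = {24, 26}

For each x ∈ X, list the open sets U ∈ τ with x ∈ U, then check whether U ∩ (A ∖ {x}) ≠ ∅ for every such U.
  x = 24: opens ∋ x are {24, 25, 26}; each meets A ∖ {24}, so x IS a limit point.
  x = 25: open {25} ∋ x has {25} ∩ (A ∖ {25}) = ∅, so x is NOT a limit point.
  x = 26: opens ∋ x are {25, 26}, {24, 25, 26}; each meets A ∖ {26}, so x IS a limit point.
Collecting: A' = {24, 26}.


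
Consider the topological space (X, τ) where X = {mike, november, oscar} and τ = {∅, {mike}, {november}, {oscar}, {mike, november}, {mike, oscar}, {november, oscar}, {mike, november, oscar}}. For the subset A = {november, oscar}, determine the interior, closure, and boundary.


int(A) = {november, oscar}, cl(A) = {november, oscar}, ∂A = ∅.

Closed sets in (X, τ) are complements of opens:
  closed(X, τ) = {∅, {mike}, {november}, {oscar}, {mike, november}, {mike, oscar}, {november, oscar}, {mike, november, oscar}}.
int(A) = ⋃ {U ∈ τ : U ⊆ A}. Opens contained in A: ∅, {november}, {oscar}, {november, oscar}.
Taking the union of these: int(A) = {november, oscar}.
cl(A) = ⋂ {C closed : A ⊆ C}. Closed sets containing A: {november, oscar}, {mike, november, oscar}.
Intersecting these: cl(A) = {november, oscar}.
∂A = cl(A) ∖ int(A) = {november, oscar} ∖ {november, oscar} = ∅.


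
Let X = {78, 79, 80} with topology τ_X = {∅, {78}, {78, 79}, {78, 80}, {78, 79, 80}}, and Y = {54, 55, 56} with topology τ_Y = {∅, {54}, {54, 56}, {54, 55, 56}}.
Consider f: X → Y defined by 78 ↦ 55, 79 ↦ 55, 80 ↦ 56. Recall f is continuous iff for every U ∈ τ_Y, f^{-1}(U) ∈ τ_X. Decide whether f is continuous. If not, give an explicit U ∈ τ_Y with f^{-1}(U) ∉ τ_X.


f is NOT continuous.

Compute f^{-1}(U) for each U ∈ τ_Y:
  U = ∅: f^{-1}(U) = ∅ ∈ τ_X ✓.
  U = {54}: f^{-1}(U) = ∅ ∈ τ_X ✓.
  U = {54, 56}: f^{-1}(U) = {80} ∉ τ_X ✗.
  U = {54, 55, 56}: f^{-1}(U) = {78, 79, 80} ∈ τ_X ✓.
Found U = {54, 56} with f^{-1}(U) = {80} not in τ_X. Therefore f is NOT continuous.


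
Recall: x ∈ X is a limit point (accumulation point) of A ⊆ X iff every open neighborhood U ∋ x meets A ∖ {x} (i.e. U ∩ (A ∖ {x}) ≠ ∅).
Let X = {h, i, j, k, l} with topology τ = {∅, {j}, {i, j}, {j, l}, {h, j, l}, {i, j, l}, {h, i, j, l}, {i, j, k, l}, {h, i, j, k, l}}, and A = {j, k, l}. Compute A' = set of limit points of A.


A' = {h, i, k, l}

For each x ∈ X, list the open sets U ∈ τ with x ∈ U, then check whether U ∩ (A ∖ {x}) ≠ ∅ for every such U.
  x = h: opens ∋ x are {h, j, l}, {h, i, j, l}, {h, i, j, k, l}; each meets A ∖ {h}, so x IS a limit point.
  x = i: opens ∋ x are {i, j}, {i, j, l}, {h, i, j, l}, {i, j, k, l}, {h, i, j, k, l}; each meets A ∖ {i}, so x IS a limit point.
  x = j: open {j} ∋ x has {j} ∩ (A ∖ {j}) = ∅, so x is NOT a limit point.
  x = k: opens ∋ x are {i, j, k, l}, {h, i, j, k, l}; each meets A ∖ {k}, so x IS a limit point.
  x = l: opens ∋ x are {j, l}, {h, j, l}, {i, j, l}, {h, i, j, l}, {i, j, k, l}, {h, i, j, k, l}; each meets A ∖ {l}, so x IS a limit point.
Collecting: A' = {h, i, k, l}.


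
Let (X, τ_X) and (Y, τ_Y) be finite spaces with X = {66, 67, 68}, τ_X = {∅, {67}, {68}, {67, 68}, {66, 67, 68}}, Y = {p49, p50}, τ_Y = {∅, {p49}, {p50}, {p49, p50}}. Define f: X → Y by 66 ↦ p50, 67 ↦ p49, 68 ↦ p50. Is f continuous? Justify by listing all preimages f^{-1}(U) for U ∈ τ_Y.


f is NOT continuous.

Compute f^{-1}(U) for each U ∈ τ_Y:
  U = ∅: f^{-1}(U) = ∅ ∈ τ_X ✓.
  U = {p49}: f^{-1}(U) = {67} ∈ τ_X ✓.
  U = {p50}: f^{-1}(U) = {66, 68} ∉ τ_X ✗.
  U = {p49, p50}: f^{-1}(U) = {66, 67, 68} ∈ τ_X ✓.
Found U = {p50} with f^{-1}(U) = {66, 68} not in τ_X. Therefore f is NOT continuous.


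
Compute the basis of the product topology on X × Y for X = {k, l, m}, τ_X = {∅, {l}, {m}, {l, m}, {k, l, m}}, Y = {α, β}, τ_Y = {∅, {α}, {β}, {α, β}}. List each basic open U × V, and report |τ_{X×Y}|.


Basis B = {∅ × ∅, {l} × {α}, {l} × {β}, {m} × {α}, {m} × {β}, {l} × {α, β}, {l, m} × {α}, {l, m} × {β}, {m} × {α, β}, {k, l, m} × {α}, {k, l, m} × {β}, {l, m} × {α, β}, {k, l, m} × {α, β}}; |τ_{X×Y}| = 25.

Enumerate products U × V with U ∈ τ_X, V ∈ τ_Y (deduplicated):
  ∅ × ∅ = {} (∅)
  {l} × {α} = {(l,α)}
  {l} × {β} = {(l,β)}
  {m} × {α} = {(m,α)}
  {m} × {β} = {(m,β)}
  {l} × {α, β} = {(l,α), (l,β)}
  {l, m} × {α} = {(l,α), (m,α)}
  {l, m} × {β} = {(l,β), (m,β)}
  {m} × {α, β} = {(m,α), (m,β)}
  {k, l, m} × {α} = {(k,α), (l,α), (m,α)}
  {k, l, m} × {β} = {(k,β), (l,β), (m,β)}
  {l, m} × {α, β} = {(l,α), (l,β), (m,α), (m,β)}
  {k, l, m} × {α, β} = {(k,α), (k,β), (l,α), (l,β), (m,α), (m,β)}
These 13 distinct sets form the basis B.
Close under arbitrary unions to get τ_{X×Y}; counting gives |τ_{X×Y}| = 25.


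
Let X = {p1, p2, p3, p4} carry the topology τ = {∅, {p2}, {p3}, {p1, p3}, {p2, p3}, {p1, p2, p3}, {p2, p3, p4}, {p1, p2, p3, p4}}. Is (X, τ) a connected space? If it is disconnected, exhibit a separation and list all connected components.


(X, τ) is connected.

Find clopen sets (U ∈ τ with X ∖ U ∈ τ):
  U = ∅, X ∖ U = {p1, p2, p3, p4} — both open, so U is clopen.
  U = {p1, p2, p3, p4}, X ∖ U = ∅ — both open, so U is clopen.
Only trivial clopens (∅ and X) exist, so (X, τ) is connected.
Compute connected components by grouping points that agree on all clopens:
  component: {p1, p2, p3, p4}


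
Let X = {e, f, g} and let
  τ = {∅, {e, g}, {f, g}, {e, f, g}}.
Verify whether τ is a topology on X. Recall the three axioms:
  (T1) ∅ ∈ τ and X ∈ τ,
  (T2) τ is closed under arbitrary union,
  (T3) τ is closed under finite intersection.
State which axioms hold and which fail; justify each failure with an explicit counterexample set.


τ is NOT a topology on X.

Axiom (T1): ∅ ∈ τ? Yes; X ∈ τ? Yes.
Axiom (T2/T3): check pairwise unions and intersections of members of τ.
Counterexample for (T3): {e, g} ∩ {f, g} = {g} ∉ τ. Therefore τ is NOT a topology.


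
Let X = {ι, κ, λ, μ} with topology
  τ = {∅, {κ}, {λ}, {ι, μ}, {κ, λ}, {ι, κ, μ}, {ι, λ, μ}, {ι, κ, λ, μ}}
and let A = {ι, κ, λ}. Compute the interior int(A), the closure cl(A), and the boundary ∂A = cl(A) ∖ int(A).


int(A) = {κ, λ}, cl(A) = {ι, κ, λ, μ}, ∂A = {ι, μ}.

Closed sets in (X, τ) are complements of opens:
  closed(X, τ) = {∅, {κ}, {λ}, {ι, μ}, {κ, λ}, {ι, κ, μ}, {ι, λ, μ}, {ι, κ, λ, μ}}.
int(A) = ⋃ {U ∈ τ : U ⊆ A}. Opens contained in A: ∅, {κ}, {λ}, {κ, λ}.
Taking the union of these: int(A) = {κ, λ}.
cl(A) = ⋂ {C closed : A ⊆ C}. Closed sets containing A: {ι, κ, λ, μ}.
Intersecting these: cl(A) = {ι, κ, λ, μ}.
∂A = cl(A) ∖ int(A) = {ι, κ, λ, μ} ∖ {κ, λ} = {ι, μ}.


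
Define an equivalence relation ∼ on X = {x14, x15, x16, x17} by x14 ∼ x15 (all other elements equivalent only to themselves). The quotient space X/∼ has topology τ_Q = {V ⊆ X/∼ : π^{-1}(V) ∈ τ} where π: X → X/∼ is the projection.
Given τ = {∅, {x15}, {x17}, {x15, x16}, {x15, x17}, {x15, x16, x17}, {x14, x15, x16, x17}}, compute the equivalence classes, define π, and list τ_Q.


X/∼ = {[x14=x15], [x16], [x17]}; |τ_Q| = 3.

Equivalence classes: [x14=x15], [x16], [x17].
Quotient map π: X → X/∼ sends x14 ↦ [x14=x15], x15 ↦ [x14=x15], x16 ↦ [x16], x17 ↦ [x17].
For each subset V ⊆ X/∼, compute π^{-1}(V) ⊆ X and check whether π^{-1}(V) ∈ τ. V is open in τ_Q iff π^{-1}(V) ∈ τ.
  V = {}: π^{-1}(V) = ∅ ∈ τ ✓.
  V = {[x14=x15]}: π^{-1}(V) = {x14, x15} ∉ τ ✗.
  V = {[x16]}: π^{-1}(V) = {x16} ∉ τ ✗.
  V = {[x14=x15], [x16]}: π^{-1}(V) = {x14, x15, x16} ∉ τ ✗.
  V = {[x17]}: π^{-1}(V) = {x17} ∈ τ ✓.
  V = {[x14=x15], [x17]}: π^{-1}(V) = {x14, x15, x17} ∉ τ ✗.
  V = {[x16], [x17]}: π^{-1}(V) = {x16, x17} ∉ τ ✗.
  V = {[x14=x15], [x16], [x17]}: π^{-1}(V) = {x14, x15, x16, x17} ∈ τ ✓.
Open sets in the quotient: τ_Q = {{}, {[x17]}, {[x14=x15], [x16], [x17]}} (3 elements).


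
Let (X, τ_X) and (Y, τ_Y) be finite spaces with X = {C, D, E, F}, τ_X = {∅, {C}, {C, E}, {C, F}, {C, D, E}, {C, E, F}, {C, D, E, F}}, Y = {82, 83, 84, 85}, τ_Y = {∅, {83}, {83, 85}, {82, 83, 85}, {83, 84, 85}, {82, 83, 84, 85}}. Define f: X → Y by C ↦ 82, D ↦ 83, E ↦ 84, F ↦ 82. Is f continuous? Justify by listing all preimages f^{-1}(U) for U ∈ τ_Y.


f is NOT continuous.

Compute f^{-1}(U) for each U ∈ τ_Y:
  U = ∅: f^{-1}(U) = ∅ ∈ τ_X ✓.
  U = {83}: f^{-1}(U) = {D} ∉ τ_X ✗.
  U = {83, 85}: f^{-1}(U) = {D} ∉ τ_X ✗.
  U = {82, 83, 85}: f^{-1}(U) = {C, D, F} ∉ τ_X ✗.
  U = {83, 84, 85}: f^{-1}(U) = {D, E} ∉ τ_X ✗.
  U = {82, 83, 84, 85}: f^{-1}(U) = {C, D, E, F} ∈ τ_X ✓.
Found U = {83} with f^{-1}(U) = {D} not in τ_X. Therefore f is NOT continuous.


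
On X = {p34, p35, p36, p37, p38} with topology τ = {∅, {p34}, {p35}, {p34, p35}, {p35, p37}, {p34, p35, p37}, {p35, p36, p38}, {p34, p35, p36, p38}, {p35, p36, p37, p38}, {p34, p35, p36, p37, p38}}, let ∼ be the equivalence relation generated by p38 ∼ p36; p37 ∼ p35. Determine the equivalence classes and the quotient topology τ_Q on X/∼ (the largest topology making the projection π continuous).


X/∼ = {[p34], [p35=p37], [p36=p38]}; |τ_Q| = 6.

Equivalence classes: [p34], [p35=p37], [p36=p38].
Quotient map π: X → X/∼ sends p34 ↦ [p34], p35 ↦ [p35=p37], p36 ↦ [p36=p38], p37 ↦ [p35=p37], p38 ↦ [p36=p38].
For each subset V ⊆ X/∼, compute π^{-1}(V) ⊆ X and check whether π^{-1}(V) ∈ τ. V is open in τ_Q iff π^{-1}(V) ∈ τ.
  V = {}: π^{-1}(V) = ∅ ∈ τ ✓.
  V = {[p34]}: π^{-1}(V) = {p34} ∈ τ ✓.
  V = {[p35=p37]}: π^{-1}(V) = {p35, p37} ∈ τ ✓.
  V = {[p34], [p35=p37]}: π^{-1}(V) = {p34, p35, p37} ∈ τ ✓.
  V = {[p36=p38]}: π^{-1}(V) = {p36, p38} ∉ τ ✗.
  V = {[p34], [p36=p38]}: π^{-1}(V) = {p34, p36, p38} ∉ τ ✗.
  V = {[p35=p37], [p36=p38]}: π^{-1}(V) = {p35, p36, p37, p38} ∈ τ ✓.
  V = {[p34], [p35=p37], [p36=p38]}: π^{-1}(V) = {p34, p35, p36, p37, p38} ∈ τ ✓.
Open sets in the quotient: τ_Q = {{}, {[p34]}, {[p35=p37]}, {[p34], [p35=p37]}, {[p35=p37], [p36=p38]}, {[p34], [p35=p37], [p36=p38]}} (6 elements).


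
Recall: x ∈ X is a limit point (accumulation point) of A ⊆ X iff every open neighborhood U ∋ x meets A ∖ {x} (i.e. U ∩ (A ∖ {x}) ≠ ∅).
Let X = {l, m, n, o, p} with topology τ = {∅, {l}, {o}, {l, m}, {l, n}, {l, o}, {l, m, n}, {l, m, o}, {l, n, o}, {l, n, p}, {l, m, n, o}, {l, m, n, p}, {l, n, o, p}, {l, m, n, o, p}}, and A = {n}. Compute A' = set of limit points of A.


A' = {p}

For each x ∈ X, list the open sets U ∈ τ with x ∈ U, then check whether U ∩ (A ∖ {x}) ≠ ∅ for every such U.
  x = l: open {l} ∋ x has {l} ∩ (A ∖ {l}) = ∅, so x is NOT a limit point.
  x = m: open {l, m} ∋ x has {l, m} ∩ (A ∖ {m}) = ∅, so x is NOT a limit point.
  x = n: open {l, n} ∋ x has {l, n} ∩ (A ∖ {n}) = ∅, so x is NOT a limit point.
  x = o: open {o} ∋ x has {o} ∩ (A ∖ {o}) = ∅, so x is NOT a limit point.
  x = p: opens ∋ x are {l, n, p}, {l, m, n, p}, {l, n, o, p}, {l, m, n, o, p}; each meets A ∖ {p}, so x IS a limit point.
Collecting: A' = {p}.


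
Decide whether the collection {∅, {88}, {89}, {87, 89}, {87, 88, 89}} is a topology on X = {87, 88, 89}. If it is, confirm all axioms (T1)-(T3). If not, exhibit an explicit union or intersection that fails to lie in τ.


τ is NOT a topology on X.

Axiom (T1): ∅ ∈ τ? Yes; X ∈ τ? Yes.
Axiom (T2/T3): check pairwise unions and intersections of members of τ.
Counterexample for (T2): {88} ∪ {89} = {88, 89} ∉ τ. Therefore τ is NOT a topology.


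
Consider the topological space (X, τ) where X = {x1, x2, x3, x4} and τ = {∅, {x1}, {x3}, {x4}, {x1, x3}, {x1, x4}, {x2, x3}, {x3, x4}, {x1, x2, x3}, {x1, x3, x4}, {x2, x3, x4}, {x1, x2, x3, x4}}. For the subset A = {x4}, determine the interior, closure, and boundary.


int(A) = {x4}, cl(A) = {x4}, ∂A = ∅.

Closed sets in (X, τ) are complements of opens:
  closed(X, τ) = {∅, {x1}, {x2}, {x4}, {x1, x2}, {x1, x4}, {x2, x3}, {x2, x4}, {x1, x2, x3}, {x1, x2, x4}, {x2, x3, x4}, {x1, x2, x3, x4}}.
int(A) = ⋃ {U ∈ τ : U ⊆ A}. Opens contained in A: ∅, {x4}.
Taking the union of these: int(A) = {x4}.
cl(A) = ⋂ {C closed : A ⊆ C}. Closed sets containing A: {x4}, {x1, x4}, {x2, x4}, {x1, x2, x4}, {x2, x3, x4}, {x1, x2, x3, x4}.
Intersecting these: cl(A) = {x4}.
∂A = cl(A) ∖ int(A) = {x4} ∖ {x4} = ∅.


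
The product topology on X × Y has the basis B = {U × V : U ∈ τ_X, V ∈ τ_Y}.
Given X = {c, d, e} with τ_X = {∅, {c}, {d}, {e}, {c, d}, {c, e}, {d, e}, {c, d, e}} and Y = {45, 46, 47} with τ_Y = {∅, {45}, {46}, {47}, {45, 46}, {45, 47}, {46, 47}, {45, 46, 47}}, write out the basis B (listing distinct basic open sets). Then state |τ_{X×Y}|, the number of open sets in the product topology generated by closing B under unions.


Basis B = {∅ × ∅, {c} × {45}, {c} × {46}, {c} × {47}, {d} × {45}, {d} × {46}, {d} × {47}, {e} × {45}, {e} × {46}, {e} × {47}, {c} × {45, 46}, {c} × {45, 47}, {c, d} × {45}, {c, e} × {45}, {c} × {46, 47}, {c, d} × {46}, {c, e} × {46}, {c, d} × {47}, {c, e} × {47}, {d} × {45, 46}, {d} × {45, 47}, {d, e} × {45}, {d} × {46, 47}, {d, e} × {46}, {d, e} × {47}, {e} × {45, 46}, {e} × {45, 47}, {e} × {46, 47}, {c} × {45, 46, 47}, {c, d, e} × {45}, {c, d, e} × {46}, {c, d, e} × {47}, {d} × {45, 46, 47}, {e} × {45, 46, 47}, {c, d} × {45, 46}, {c, e} × {45, 46}, {c, d} × {45, 47}, {c, e} × {45, 47}, {c, d} × {46, 47}, {c, e} × {46, 47}, {d, e} × {45, 46}, {d, e} × {45, 47}, {d, e} × {46, 47}, {c, d} × {45, 46, 47}, {c, e} × {45, 46, 47}, {c, d, e} × {45, 46}, {c, d, e} × {45, 47}, {c, d, e} × {46, 47}, {d, e} × {45, 46, 47}, {c, d, e} × {45, 46, 47}}; |τ_{X×Y}| = 512.

Enumerate products U × V with U ∈ τ_X, V ∈ τ_Y (deduplicated):
  ∅ × ∅ = {} (∅)
  {c} × {45} = {(c,45)}
  {c} × {46} = {(c,46)}
  {c} × {47} = {(c,47)}
  {d} × {45} = {(d,45)}
  {d} × {46} = {(d,46)}
  {d} × {47} = {(d,47)}
  {e} × {45} = {(e,45)}
  {e} × {46} = {(e,46)}
  {e} × {47} = {(e,47)}
  {c} × {45, 46} = {(c,45), (c,46)}
  {c} × {45, 47} = {(c,45), (c,47)}
  {c, d} × {45} = {(c,45), (d,45)}
  {c, e} × {45} = {(c,45), (e,45)}
  {c} × {46, 47} = {(c,46), (c,47)}
  {c, d} × {46} = {(c,46), (d,46)}
  {c, e} × {46} = {(c,46), (e,46)}
  {c, d} × {47} = {(c,47), (d,47)}
  {c, e} × {47} = {(c,47), (e,47)}
  {d} × {45, 46} = {(d,45), (d,46)}
  {d} × {45, 47} = {(d,45), (d,47)}
  {d, e} × {45} = {(d,45), (e,45)}
  {d} × {46, 47} = {(d,46), (d,47)}
  {d, e} × {46} = {(d,46), (e,46)}
  {d, e} × {47} = {(d,47), (e,47)}
  {e} × {45, 46} = {(e,45), (e,46)}
  {e} × {45, 47} = {(e,45), (e,47)}
  {e} × {46, 47} = {(e,46), (e,47)}
  {c} × {45, 46, 47} = {(c,45), (c,46), (c,47)}
  {c, d, e} × {45} = {(c,45), (d,45), (e,45)}
  {c, d, e} × {46} = {(c,46), (d,46), (e,46)}
  {c, d, e} × {47} = {(c,47), (d,47), (e,47)}
  {d} × {45, 46, 47} = {(d,45), (d,46), (d,47)}
  {e} × {45, 46, 47} = {(e,45), (e,46), (e,47)}
  {c, d} × {45, 46} = {(c,45), (c,46), (d,45), (d,46)}
  {c, e} × {45, 46} = {(c,45), (c,46), (e,45), (e,46)}
  {c, d} × {45, 47} = {(c,45), (c,47), (d,45), (d,47)}
  {c, e} × {45, 47} = {(c,45), (c,47), (e,45), (e,47)}
  {c, d} × {46, 47} = {(c,46), (c,47), (d,46), (d,47)}
  {c, e} × {46, 47} = {(c,46), (c,47), (e,46), (e,47)}
  {d, e} × {45, 46} = {(d,45), (d,46), (e,45), (e,46)}
  {d, e} × {45, 47} = {(d,45), (d,47), (e,45), (e,47)}
  {d, e} × {46, 47} = {(d,46), (d,47), (e,46), (e,47)}
  {c, d} × {45, 46, 47} = {(c,45), (c,46), (c,47), (d,45), (d,46), (d,47)}
  {c, e} × {45, 46, 47} = {(c,45), (c,46), (c,47), (e,45), (e,46), (e,47)}
  {c, d, e} × {45, 46} = {(c,45), (c,46), (d,45), (d,46), (e,45), (e,46)}
  {c, d, e} × {45, 47} = {(c,45), (c,47), (d,45), (d,47), (e,45), (e,47)}
  {c, d, e} × {46, 47} = {(c,46), (c,47), (d,46), (d,47), (e,46), (e,47)}
  {d, e} × {45, 46, 47} = {(d,45), (d,46), (d,47), (e,45), (e,46), (e,47)}
  {c, d, e} × {45, 46, 47} = {(c,45), (c,46), (c,47), (d,45), (d,46), (d,47), (e,45), (e,46), (e,47)}
These 50 distinct sets form the basis B.
Close under arbitrary unions to get τ_{X×Y}; counting gives |τ_{X×Y}| = 512.


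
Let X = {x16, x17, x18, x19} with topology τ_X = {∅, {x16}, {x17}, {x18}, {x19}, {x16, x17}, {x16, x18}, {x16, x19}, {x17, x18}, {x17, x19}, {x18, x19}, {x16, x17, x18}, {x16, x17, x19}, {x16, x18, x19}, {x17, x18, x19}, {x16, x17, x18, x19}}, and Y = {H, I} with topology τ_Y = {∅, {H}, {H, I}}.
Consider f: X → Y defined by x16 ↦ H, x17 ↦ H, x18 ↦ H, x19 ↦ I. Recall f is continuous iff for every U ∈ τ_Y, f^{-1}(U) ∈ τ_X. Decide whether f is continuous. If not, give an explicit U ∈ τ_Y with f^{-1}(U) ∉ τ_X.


f IS continuous.

Compute f^{-1}(U) for each U ∈ τ_Y:
  U = ∅: f^{-1}(U) = ∅ ∈ τ_X ✓.
  U = {H}: f^{-1}(U) = {x16, x17, x18} ∈ τ_X ✓.
  U = {H, I}: f^{-1}(U) = {x16, x17, x18, x19} ∈ τ_X ✓.
Every preimage lies in τ_X, so f IS continuous.


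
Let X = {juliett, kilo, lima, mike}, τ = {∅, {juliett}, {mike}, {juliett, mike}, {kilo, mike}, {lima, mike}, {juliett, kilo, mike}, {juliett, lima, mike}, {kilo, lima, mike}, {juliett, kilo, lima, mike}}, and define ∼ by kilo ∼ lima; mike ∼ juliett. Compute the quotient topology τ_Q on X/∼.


X/∼ = {[juliett=mike], [kilo=lima]}; |τ_Q| = 3.

Equivalence classes: [juliett=mike], [kilo=lima].
Quotient map π: X → X/∼ sends juliett ↦ [juliett=mike], kilo ↦ [kilo=lima], lima ↦ [kilo=lima], mike ↦ [juliett=mike].
For each subset V ⊆ X/∼, compute π^{-1}(V) ⊆ X and check whether π^{-1}(V) ∈ τ. V is open in τ_Q iff π^{-1}(V) ∈ τ.
  V = {}: π^{-1}(V) = ∅ ∈ τ ✓.
  V = {[juliett=mike]}: π^{-1}(V) = {juliett, mike} ∈ τ ✓.
  V = {[kilo=lima]}: π^{-1}(V) = {kilo, lima} ∉ τ ✗.
  V = {[juliett=mike], [kilo=lima]}: π^{-1}(V) = {juliett, kilo, lima, mike} ∈ τ ✓.
Open sets in the quotient: τ_Q = {{}, {[juliett=mike]}, {[juliett=mike], [kilo=lima]}} (3 elements).


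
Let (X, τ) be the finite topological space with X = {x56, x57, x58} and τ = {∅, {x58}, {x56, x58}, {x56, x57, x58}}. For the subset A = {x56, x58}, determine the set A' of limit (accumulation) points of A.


A' = {x56, x57}

For each x ∈ X, list the open sets U ∈ τ with x ∈ U, then check whether U ∩ (A ∖ {x}) ≠ ∅ for every such U.
  x = x56: opens ∋ x are {x56, x58}, {x56, x57, x58}; each meets A ∖ {x56}, so x IS a limit point.
  x = x57: opens ∋ x are {x56, x57, x58}; each meets A ∖ {x57}, so x IS a limit point.
  x = x58: open {x58} ∋ x has {x58} ∩ (A ∖ {x58}) = ∅, so x is NOT a limit point.
Collecting: A' = {x56, x57}.


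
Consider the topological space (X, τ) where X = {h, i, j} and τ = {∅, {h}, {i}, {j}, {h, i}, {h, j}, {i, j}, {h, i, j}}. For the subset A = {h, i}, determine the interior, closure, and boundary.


int(A) = {h, i}, cl(A) = {h, i}, ∂A = ∅.

Closed sets in (X, τ) are complements of opens:
  closed(X, τ) = {∅, {h}, {i}, {j}, {h, i}, {h, j}, {i, j}, {h, i, j}}.
int(A) = ⋃ {U ∈ τ : U ⊆ A}. Opens contained in A: ∅, {h}, {i}, {h, i}.
Taking the union of these: int(A) = {h, i}.
cl(A) = ⋂ {C closed : A ⊆ C}. Closed sets containing A: {h, i}, {h, i, j}.
Intersecting these: cl(A) = {h, i}.
∂A = cl(A) ∖ int(A) = {h, i} ∖ {h, i} = ∅.


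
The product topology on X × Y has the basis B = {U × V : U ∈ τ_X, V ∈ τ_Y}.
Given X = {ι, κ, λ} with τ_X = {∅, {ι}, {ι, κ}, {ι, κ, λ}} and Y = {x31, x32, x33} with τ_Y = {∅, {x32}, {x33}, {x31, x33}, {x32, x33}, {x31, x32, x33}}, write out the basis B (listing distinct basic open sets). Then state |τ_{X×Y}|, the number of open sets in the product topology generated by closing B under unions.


Basis B = {∅ × ∅, {ι} × {x32}, {ι} × {x33}, {ι} × {x31, x33}, {ι} × {x32, x33}, {ι, κ} × {x32}, {ι, κ} × {x33}, {ι} × {x31, x32, x33}, {ι, κ, λ} × {x32}, {ι, κ, λ} × {x33}, {ι, κ} × {x31, x33}, {ι, κ} × {x32, x33}, {ι, κ} × {x31, x32, x33}, {ι, κ, λ} × {x31, x33}, {ι, κ, λ} × {x32, x33}, {ι, κ, λ} × {x31, x32, x33}}; |τ_{X×Y}| = 40.

Enumerate products U × V with U ∈ τ_X, V ∈ τ_Y (deduplicated):
  ∅ × ∅ = {} (∅)
  {ι} × {x32} = {(ι,x32)}
  {ι} × {x33} = {(ι,x33)}
  {ι} × {x31, x33} = {(ι,x31), (ι,x33)}
  {ι} × {x32, x33} = {(ι,x32), (ι,x33)}
  {ι, κ} × {x32} = {(ι,x32), (κ,x32)}
  {ι, κ} × {x33} = {(ι,x33), (κ,x33)}
  {ι} × {x31, x32, x33} = {(ι,x31), (ι,x32), (ι,x33)}
  {ι, κ, λ} × {x32} = {(ι,x32), (κ,x32), (λ,x32)}
  {ι, κ, λ} × {x33} = {(ι,x33), (κ,x33), (λ,x33)}
  {ι, κ} × {x31, x33} = {(ι,x31), (ι,x33), (κ,x31), (κ,x33)}
  {ι, κ} × {x32, x33} = {(ι,x32), (ι,x33), (κ,x32), (κ,x33)}
  {ι, κ} × {x31, x32, x33} = {(ι,x31), (ι,x32), (ι,x33), (κ,x31), (κ,x32), (κ,x33)}
  {ι, κ, λ} × {x31, x33} = {(ι,x31), (ι,x33), (κ,x31), (κ,x33), (λ,x31), (λ,x33)}
  {ι, κ, λ} × {x32, x33} = {(ι,x32), (ι,x33), (κ,x32), (κ,x33), (λ,x32), (λ,x33)}
  {ι, κ, λ} × {x31, x32, x33} = {(ι,x31), (ι,x32), (ι,x33), (κ,x31), (κ,x32), (κ,x33), (λ,x31), (λ,x32), (λ,x33)}
These 16 distinct sets form the basis B.
Close under arbitrary unions to get τ_{X×Y}; counting gives |τ_{X×Y}| = 40.


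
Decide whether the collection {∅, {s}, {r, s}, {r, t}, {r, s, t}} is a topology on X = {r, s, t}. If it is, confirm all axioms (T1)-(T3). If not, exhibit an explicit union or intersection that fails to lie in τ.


τ is NOT a topology on X.

Axiom (T1): ∅ ∈ τ? Yes; X ∈ τ? Yes.
Axiom (T2/T3): check pairwise unions and intersections of members of τ.
Counterexample for (T3): {r, s} ∩ {r, t} = {r} ∉ τ. Therefore τ is NOT a topology.


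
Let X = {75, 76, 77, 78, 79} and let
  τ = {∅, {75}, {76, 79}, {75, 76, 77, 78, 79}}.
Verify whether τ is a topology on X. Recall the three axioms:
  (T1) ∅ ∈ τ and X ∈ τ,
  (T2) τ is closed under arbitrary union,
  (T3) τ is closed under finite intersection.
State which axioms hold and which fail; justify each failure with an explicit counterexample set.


τ is NOT a topology on X.

Axiom (T1): ∅ ∈ τ? Yes; X ∈ τ? Yes.
Axiom (T2/T3): check pairwise unions and intersections of members of τ.
Counterexample for (T2): {75} ∪ {76, 79} = {75, 76, 79} ∉ τ. Therefore τ is NOT a topology.


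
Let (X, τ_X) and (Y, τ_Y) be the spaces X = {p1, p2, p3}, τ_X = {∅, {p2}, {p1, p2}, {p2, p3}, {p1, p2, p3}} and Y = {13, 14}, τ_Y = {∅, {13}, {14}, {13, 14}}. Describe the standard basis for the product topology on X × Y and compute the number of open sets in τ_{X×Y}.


Basis B = {∅ × ∅, {p2} × {13}, {p2} × {14}, {p1, p2} × {13}, {p1, p2} × {14}, {p2} × {13, 14}, {p2, p3} × {13}, {p2, p3} × {14}, {p1, p2, p3} × {13}, {p1, p2, p3} × {14}, {p1, p2} × {13, 14}, {p2, p3} × {13, 14}, {p1, p2, p3} × {13, 14}}; |τ_{X×Y}| = 25.

Enumerate products U × V with U ∈ τ_X, V ∈ τ_Y (deduplicated):
  ∅ × ∅ = {} (∅)
  {p2} × {13} = {(p2,13)}
  {p2} × {14} = {(p2,14)}
  {p1, p2} × {13} = {(p1,13), (p2,13)}
  {p1, p2} × {14} = {(p1,14), (p2,14)}
  {p2} × {13, 14} = {(p2,13), (p2,14)}
  {p2, p3} × {13} = {(p2,13), (p3,13)}
  {p2, p3} × {14} = {(p2,14), (p3,14)}
  {p1, p2, p3} × {13} = {(p1,13), (p2,13), (p3,13)}
  {p1, p2, p3} × {14} = {(p1,14), (p2,14), (p3,14)}
  {p1, p2} × {13, 14} = {(p1,13), (p1,14), (p2,13), (p2,14)}
  {p2, p3} × {13, 14} = {(p2,13), (p2,14), (p3,13), (p3,14)}
  {p1, p2, p3} × {13, 14} = {(p1,13), (p1,14), (p2,13), (p2,14), (p3,13), (p3,14)}
These 13 distinct sets form the basis B.
Close under arbitrary unions to get τ_{X×Y}; counting gives |τ_{X×Y}| = 25.
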